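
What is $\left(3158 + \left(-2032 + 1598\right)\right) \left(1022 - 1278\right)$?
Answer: $-697344$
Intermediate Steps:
$\left(3158 + \left(-2032 + 1598\right)\right) \left(1022 - 1278\right) = \left(3158 - 434\right) \left(-256\right) = 2724 \left(-256\right) = -697344$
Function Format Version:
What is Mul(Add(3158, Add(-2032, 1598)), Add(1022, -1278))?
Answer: -697344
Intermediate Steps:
Mul(Add(3158, Add(-2032, 1598)), Add(1022, -1278)) = Mul(Add(3158, -434), -256) = Mul(2724, -256) = -697344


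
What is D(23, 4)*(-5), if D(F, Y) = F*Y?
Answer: -460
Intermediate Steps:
D(23, 4)*(-5) = (23*4)*(-5) = 92*(-5) = -460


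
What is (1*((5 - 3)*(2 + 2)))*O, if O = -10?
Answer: -80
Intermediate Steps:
(1*((5 - 3)*(2 + 2)))*O = (1*((5 - 3)*(2 + 2)))*(-10) = (1*(2*4))*(-10) = (1*8)*(-10) = 8*(-10) = -80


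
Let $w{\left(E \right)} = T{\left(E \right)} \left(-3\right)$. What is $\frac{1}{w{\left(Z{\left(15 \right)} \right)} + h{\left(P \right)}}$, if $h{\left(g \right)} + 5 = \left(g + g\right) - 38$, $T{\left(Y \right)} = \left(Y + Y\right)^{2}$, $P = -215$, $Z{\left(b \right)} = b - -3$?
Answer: $- \frac{1}{4361} \approx -0.00022931$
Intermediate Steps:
$Z{\left(b \right)} = 3 + b$ ($Z{\left(b \right)} = b + 3 = 3 + b$)
$T{\left(Y \right)} = 4 Y^{2}$ ($T{\left(Y \right)} = \left(2 Y\right)^{2} = 4 Y^{2}$)
$w{\left(E \right)} = - 12 E^{2}$ ($w{\left(E \right)} = 4 E^{2} \left(-3\right) = - 12 E^{2}$)
$h{\left(g \right)} = -43 + 2 g$ ($h{\left(g \right)} = -5 + \left(\left(g + g\right) - 38\right) = -5 + \left(2 g - 38\right) = -5 + \left(-38 + 2 g\right) = -43 + 2 g$)
$\frac{1}{w{\left(Z{\left(15 \right)} \right)} + h{\left(P \right)}} = \frac{1}{- 12 \left(3 + 15\right)^{2} + \left(-43 + 2 \left(-215\right)\right)} = \frac{1}{- 12 \cdot 18^{2} - 473} = \frac{1}{\left(-12\right) 324 - 473} = \frac{1}{-3888 - 473} = \frac{1}{-4361} = - \frac{1}{4361}$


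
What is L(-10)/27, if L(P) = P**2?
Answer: 100/27 ≈ 3.7037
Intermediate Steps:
L(-10)/27 = (-10)**2/27 = (1/27)*100 = 100/27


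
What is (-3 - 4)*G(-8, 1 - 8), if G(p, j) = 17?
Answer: -119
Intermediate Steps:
(-3 - 4)*G(-8, 1 - 8) = (-3 - 4)*17 = -7*17 = -119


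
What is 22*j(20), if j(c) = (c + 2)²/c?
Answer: 2662/5 ≈ 532.40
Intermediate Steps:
j(c) = (2 + c)²/c
22*j(20) = 22*((2 + 20)²/20) = 22*((1/20)*22²) = 22*((1/20)*484) = 22*(121/5) = 2662/5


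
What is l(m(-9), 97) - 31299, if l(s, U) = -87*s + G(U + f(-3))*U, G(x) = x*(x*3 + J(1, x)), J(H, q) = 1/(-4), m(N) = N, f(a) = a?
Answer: 5076961/2 ≈ 2.5385e+6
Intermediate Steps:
J(H, q) = -1/4
G(x) = x*(-1/4 + 3*x) (G(x) = x*(x*3 - 1/4) = x*(3*x - 1/4) = x*(-1/4 + 3*x))
l(s, U) = -87*s + U*(-37 + 12*U)*(-3 + U)/4 (l(s, U) = -87*s + ((U - 3)*(-1 + 12*(U - 3))/4)*U = -87*s + ((-3 + U)*(-1 + 12*(-3 + U))/4)*U = -87*s + ((-3 + U)*(-1 + (-36 + 12*U))/4)*U = -87*s + ((-3 + U)*(-37 + 12*U)/4)*U = -87*s + ((-37 + 12*U)*(-3 + U)/4)*U = -87*s + U*(-37 + 12*U)*(-3 + U)/4)
l(m(-9), 97) - 31299 = (-87*(-9) + (1/4)*97*(-37 + 12*97)*(-3 + 97)) - 31299 = (783 + (1/4)*97*(-37 + 1164)*94) - 31299 = (783 + (1/4)*97*1127*94) - 31299 = (783 + 5137993/2) - 31299 = 5139559/2 - 31299 = 5076961/2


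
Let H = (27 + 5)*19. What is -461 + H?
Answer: 147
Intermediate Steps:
H = 608 (H = 32*19 = 608)
-461 + H = -461 + 608 = 147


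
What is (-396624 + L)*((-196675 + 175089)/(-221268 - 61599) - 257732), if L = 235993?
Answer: 11710619302452598/282867 ≈ 4.1400e+10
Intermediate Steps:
(-396624 + L)*((-196675 + 175089)/(-221268 - 61599) - 257732) = (-396624 + 235993)*((-196675 + 175089)/(-221268 - 61599) - 257732) = -160631*(-21586/(-282867) - 257732) = -160631*(-21586*(-1/282867) - 257732) = -160631*(21586/282867 - 257732) = -160631*(-72903856058/282867) = 11710619302452598/282867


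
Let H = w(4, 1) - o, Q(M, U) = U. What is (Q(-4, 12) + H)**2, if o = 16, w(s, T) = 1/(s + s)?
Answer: 961/64 ≈ 15.016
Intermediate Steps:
w(s, T) = 1/(2*s)
H = -127/8 (H = (1/2)/4 - 1*16 = (1/2)*(1/4) - 16 = 1/8 - 16 = -127/8 ≈ -15.875)
(Q(-4, 12) + H)**2 = (12 - 127/8)**2 = (-31/8)**2 = 961/64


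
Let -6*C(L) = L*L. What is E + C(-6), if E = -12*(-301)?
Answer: 3606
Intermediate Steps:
C(L) = -L²/6 (C(L) = -L*L/6 = -L²/6)
E = 3612
E + C(-6) = 3612 - ⅙*(-6)² = 3612 - ⅙*36 = 3612 - 6 = 3606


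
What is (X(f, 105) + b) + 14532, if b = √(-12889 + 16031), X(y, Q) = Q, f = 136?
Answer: 14637 + √3142 ≈ 14693.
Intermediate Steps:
b = √3142 ≈ 56.054
(X(f, 105) + b) + 14532 = (105 + √3142) + 14532 = 14637 + √3142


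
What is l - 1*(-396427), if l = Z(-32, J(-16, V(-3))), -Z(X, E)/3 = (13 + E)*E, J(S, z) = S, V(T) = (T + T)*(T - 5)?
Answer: 396283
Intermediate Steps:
V(T) = 2*T*(-5 + T) (V(T) = (2*T)*(-5 + T) = 2*T*(-5 + T))
Z(X, E) = -3*E*(13 + E) (Z(X, E) = -3*(13 + E)*E = -3*E*(13 + E))
l = -144 (l = -3*(-16)*(13 - 16) = -3*(-16)*(-3) = -144)
l - 1*(-396427) = -144 - 1*(-396427) = -144 + 396427 = 396283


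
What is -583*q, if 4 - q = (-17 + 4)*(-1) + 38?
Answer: 27401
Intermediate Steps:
q = -47 (q = 4 - ((-17 + 4)*(-1) + 38) = 4 - (-13*(-1) + 38) = 4 - (13 + 38) = 4 - 1*51 = 4 - 51 = -47)
-583*q = -583*(-47) = 27401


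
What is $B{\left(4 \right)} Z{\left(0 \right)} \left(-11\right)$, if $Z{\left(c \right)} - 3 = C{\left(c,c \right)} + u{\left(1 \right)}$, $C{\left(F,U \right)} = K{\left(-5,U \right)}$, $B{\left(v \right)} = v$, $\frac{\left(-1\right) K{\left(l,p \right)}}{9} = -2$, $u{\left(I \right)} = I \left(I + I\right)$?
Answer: $-1012$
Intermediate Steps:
$u{\left(I \right)} = 2 I^{2}$ ($u{\left(I \right)} = I 2 I = 2 I^{2}$)
$K{\left(l,p \right)} = 18$ ($K{\left(l,p \right)} = \left(-9\right) \left(-2\right) = 18$)
$C{\left(F,U \right)} = 18$
$Z{\left(c \right)} = 23$ ($Z{\left(c \right)} = 3 + \left(18 + 2 \cdot 1^{2}\right) = 3 + \left(18 + 2 \cdot 1\right) = 3 + \left(18 + 2\right) = 3 + 20 = 23$)
$B{\left(4 \right)} Z{\left(0 \right)} \left(-11\right) = 4 \cdot 23 \left(-11\right) = 4 \left(-253\right) = -1012$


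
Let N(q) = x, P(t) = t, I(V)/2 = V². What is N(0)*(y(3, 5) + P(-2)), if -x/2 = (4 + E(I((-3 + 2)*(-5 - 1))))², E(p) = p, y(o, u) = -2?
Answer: 46208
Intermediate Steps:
I(V) = 2*V²
x = -11552 (x = -2*(4 + 2*((-3 + 2)*(-5 - 1))²)² = -2*(4 + 2*(-1*(-6))²)² = -2*(4 + 2*6²)² = -2*(4 + 2*36)² = -2*(4 + 72)² = -2*76² = -2*5776 = -11552)
N(q) = -11552
N(0)*(y(3, 5) + P(-2)) = -11552*(-2 - 2) = -11552*(-4) = 46208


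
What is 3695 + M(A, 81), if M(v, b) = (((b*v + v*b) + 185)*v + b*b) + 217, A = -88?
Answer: 1248721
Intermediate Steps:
M(v, b) = 217 + b**2 + v*(185 + 2*b*v) (M(v, b) = (((b*v + b*v) + 185)*v + b**2) + 217 = ((2*b*v + 185)*v + b**2) + 217 = ((185 + 2*b*v)*v + b**2) + 217 = (v*(185 + 2*b*v) + b**2) + 217 = (b**2 + v*(185 + 2*b*v)) + 217 = 217 + b**2 + v*(185 + 2*b*v))
3695 + M(A, 81) = 3695 + (217 + 81**2 + 185*(-88) + 2*81*(-88)**2) = 3695 + (217 + 6561 - 16280 + 2*81*7744) = 3695 + (217 + 6561 - 16280 + 1254528) = 3695 + 1245026 = 1248721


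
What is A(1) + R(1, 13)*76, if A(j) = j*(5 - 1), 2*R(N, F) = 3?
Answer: 118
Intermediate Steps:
R(N, F) = 3/2 (R(N, F) = (1/2)*3 = 3/2)
A(j) = 4*j (A(j) = j*4 = 4*j)
A(1) + R(1, 13)*76 = 4*1 + (3/2)*76 = 4 + 114 = 118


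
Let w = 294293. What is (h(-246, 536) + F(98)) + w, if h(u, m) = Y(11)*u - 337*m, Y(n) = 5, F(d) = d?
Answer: 112529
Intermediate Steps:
h(u, m) = -337*m + 5*u (h(u, m) = 5*u - 337*m = -337*m + 5*u)
(h(-246, 536) + F(98)) + w = ((-337*536 + 5*(-246)) + 98) + 294293 = ((-180632 - 1230) + 98) + 294293 = (-181862 + 98) + 294293 = -181764 + 294293 = 112529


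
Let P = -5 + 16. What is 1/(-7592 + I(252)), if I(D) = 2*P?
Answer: -1/7570 ≈ -0.00013210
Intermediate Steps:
P = 11
I(D) = 22 (I(D) = 2*11 = 22)
1/(-7592 + I(252)) = 1/(-7592 + 22) = 1/(-7570) = -1/7570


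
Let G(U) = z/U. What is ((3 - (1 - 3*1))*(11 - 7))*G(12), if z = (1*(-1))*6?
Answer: -10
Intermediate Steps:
z = -6 (z = -1*6 = -6)
G(U) = -6/U
((3 - (1 - 3*1))*(11 - 7))*G(12) = ((3 - (1 - 3*1))*(11 - 7))*(-6/12) = ((3 - (1 - 3))*4)*(-6*1/12) = ((3 - 1*(-2))*4)*(-½) = ((3 + 2)*4)*(-½) = (5*4)*(-½) = 20*(-½) = -10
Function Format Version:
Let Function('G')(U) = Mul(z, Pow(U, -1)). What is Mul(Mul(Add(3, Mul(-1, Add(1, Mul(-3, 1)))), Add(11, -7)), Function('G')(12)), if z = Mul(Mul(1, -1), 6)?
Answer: -10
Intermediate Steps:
z = -6 (z = Mul(-1, 6) = -6)
Function('G')(U) = Mul(-6, Pow(U, -1))
Mul(Mul(Add(3, Mul(-1, Add(1, Mul(-3, 1)))), Add(11, -7)), Function('G')(12)) = Mul(Mul(Add(3, Mul(-1, Add(1, Mul(-3, 1)))), Add(11, -7)), Mul(-6, Pow(12, -1))) = Mul(Mul(Add(3, Mul(-1, Add(1, -3))), 4), Mul(-6, Rational(1, 12))) = Mul(Mul(Add(3, Mul(-1, -2)), 4), Rational(-1, 2)) = Mul(Mul(Add(3, 2), 4), Rational(-1, 2)) = Mul(Mul(5, 4), Rational(-1, 2)) = Mul(20, Rational(-1, 2)) = -10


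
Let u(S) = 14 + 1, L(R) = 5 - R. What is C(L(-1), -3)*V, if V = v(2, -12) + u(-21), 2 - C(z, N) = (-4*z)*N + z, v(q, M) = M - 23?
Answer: 1520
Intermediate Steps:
v(q, M) = -23 + M
u(S) = 15
C(z, N) = 2 - z + 4*N*z (C(z, N) = 2 - ((-4*z)*N + z) = 2 - (-4*N*z + z) = 2 - (z - 4*N*z) = 2 + (-z + 4*N*z) = 2 - z + 4*N*z)
V = -20 (V = (-23 - 12) + 15 = -35 + 15 = -20)
C(L(-1), -3)*V = (2 - (5 - 1*(-1)) + 4*(-3)*(5 - 1*(-1)))*(-20) = (2 - (5 + 1) + 4*(-3)*(5 + 1))*(-20) = (2 - 1*6 + 4*(-3)*6)*(-20) = (2 - 6 - 72)*(-20) = -76*(-20) = 1520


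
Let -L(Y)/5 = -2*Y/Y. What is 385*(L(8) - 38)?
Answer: -10780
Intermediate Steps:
L(Y) = 10 (L(Y) = -(-10)*Y/Y = -(-10) = -5*(-2) = 10)
385*(L(8) - 38) = 385*(10 - 38) = 385*(-28) = -10780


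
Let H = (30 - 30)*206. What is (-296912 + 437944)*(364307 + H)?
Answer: 51378944824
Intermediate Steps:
H = 0 (H = 0*206 = 0)
(-296912 + 437944)*(364307 + H) = (-296912 + 437944)*(364307 + 0) = 141032*364307 = 51378944824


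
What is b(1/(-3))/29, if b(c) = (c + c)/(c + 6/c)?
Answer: 2/1595 ≈ 0.0012539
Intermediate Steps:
b(c) = 2*c/(c + 6/c) (b(c) = (2*c)/(c + 6/c) = 2*c/(c + 6/c))
b(1/(-3))/29 = (2*(1/(-3))²/(6 + (1/(-3))²))/29 = (2*(-⅓)²/(6 + (-⅓)²))/29 = (2*(⅑)/(6 + ⅑))/29 = (2*(⅑)/(55/9))/29 = (2*(⅑)*(9/55))/29 = (1/29)*(2/55) = 2/1595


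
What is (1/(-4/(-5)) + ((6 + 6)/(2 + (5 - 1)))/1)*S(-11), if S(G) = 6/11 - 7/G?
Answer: 169/44 ≈ 3.8409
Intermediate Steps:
S(G) = 6/11 - 7/G (S(G) = 6*(1/11) - 7/G = 6/11 - 7/G)
(1/(-4/(-5)) + ((6 + 6)/(2 + (5 - 1)))/1)*S(-11) = (1/(-4/(-5)) + ((6 + 6)/(2 + (5 - 1)))/1)*(6/11 - 7/(-11)) = (1/(-4*(-1/5)) + (12/(2 + 4))*1)*(6/11 - 7*(-1/11)) = (1/(4/5) + (12/6)*1)*(6/11 + 7/11) = (1*(5/4) + (12*(1/6))*1)*(13/11) = (5/4 + 2*1)*(13/11) = (5/4 + 2)*(13/11) = (13/4)*(13/11) = 169/44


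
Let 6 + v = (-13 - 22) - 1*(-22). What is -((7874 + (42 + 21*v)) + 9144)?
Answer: -16661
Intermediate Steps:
v = -19 (v = -6 + ((-13 - 22) - 1*(-22)) = -6 + (-35 + 22) = -6 - 13 = -19)
-((7874 + (42 + 21*v)) + 9144) = -((7874 + (42 + 21*(-19))) + 9144) = -((7874 + (42 - 399)) + 9144) = -((7874 - 357) + 9144) = -(7517 + 9144) = -1*16661 = -16661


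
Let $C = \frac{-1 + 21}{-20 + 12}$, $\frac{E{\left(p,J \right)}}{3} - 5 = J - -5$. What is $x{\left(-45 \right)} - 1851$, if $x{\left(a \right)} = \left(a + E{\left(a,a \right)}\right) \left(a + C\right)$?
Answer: $5274$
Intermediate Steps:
$E{\left(p,J \right)} = 30 + 3 J$ ($E{\left(p,J \right)} = 15 + 3 \left(J - -5\right) = 15 + 3 \left(J + 5\right) = 15 + 3 \left(5 + J\right) = 15 + \left(15 + 3 J\right) = 30 + 3 J$)
$C = - \frac{5}{2}$ ($C = \frac{20}{-8} = 20 \left(- \frac{1}{8}\right) = - \frac{5}{2} \approx -2.5$)
$x{\left(a \right)} = \left(30 + 4 a\right) \left(- \frac{5}{2} + a\right)$ ($x{\left(a \right)} = \left(a + \left(30 + 3 a\right)\right) \left(a - \frac{5}{2}\right) = \left(30 + 4 a\right) \left(- \frac{5}{2} + a\right)$)
$x{\left(-45 \right)} - 1851 = \left(-75 + 4 \left(-45\right)^{2} + 20 \left(-45\right)\right) - 1851 = \left(-75 + 4 \cdot 2025 - 900\right) - 1851 = \left(-75 + 8100 - 900\right) - 1851 = 7125 - 1851 = 5274$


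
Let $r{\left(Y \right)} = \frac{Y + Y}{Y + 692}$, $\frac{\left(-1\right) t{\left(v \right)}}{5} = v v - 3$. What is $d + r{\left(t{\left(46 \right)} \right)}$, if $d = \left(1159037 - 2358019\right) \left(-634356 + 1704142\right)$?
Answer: $- \frac{12663644500451666}{9873} \approx -1.2827 \cdot 10^{12}$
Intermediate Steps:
$t{\left(v \right)} = 15 - 5 v^{2}$ ($t{\left(v \right)} = - 5 \left(v v - 3\right) = - 5 \left(v^{2} - 3\right) = - 5 \left(-3 + v^{2}\right) = 15 - 5 v^{2}$)
$d = -1282654157852$ ($d = \left(-1198982\right) 1069786 = -1282654157852$)
$r{\left(Y \right)} = \frac{2 Y}{692 + Y}$
$d + r{\left(t{\left(46 \right)} \right)} = -1282654157852 + \frac{2 \left(15 - 5 \cdot 46^{2}\right)}{692 + \left(15 - 5 \cdot 46^{2}\right)} = -1282654157852 + \frac{2 \left(15 - 10580\right)}{692 + \left(15 - 10580\right)} = -1282654157852 + 2 \left(-10565\right) \frac{1}{692 - 10565} = -1282654157852 + 2 \left(-10565\right) \frac{1}{-9873} = -1282654157852 + 2 \left(-10565\right) \left(- \frac{1}{9873}\right) = -1282654157852 + \frac{21130}{9873} = - \frac{12663644500451666}{9873}$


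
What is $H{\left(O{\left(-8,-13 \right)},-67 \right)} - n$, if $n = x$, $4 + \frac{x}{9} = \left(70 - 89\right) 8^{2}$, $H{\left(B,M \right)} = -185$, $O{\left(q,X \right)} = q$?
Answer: $10795$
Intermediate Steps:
$x = -10980$ ($x = -36 + 9 \left(70 - 89\right) 8^{2} = -36 + 9 \left(\left(-19\right) 64\right) = -36 + 9 \left(-1216\right) = -36 - 10944 = -10980$)
$n = -10980$
$H{\left(O{\left(-8,-13 \right)},-67 \right)} - n = -185 - -10980 = -185 + 10980 = 10795$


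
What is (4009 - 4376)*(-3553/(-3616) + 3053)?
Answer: -4052854767/3616 ≈ -1.1208e+6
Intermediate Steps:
(4009 - 4376)*(-3553/(-3616) + 3053) = -367*(-3553*(-1/3616) + 3053) = -367*(3553/3616 + 3053) = -367*11043201/3616 = -4052854767/3616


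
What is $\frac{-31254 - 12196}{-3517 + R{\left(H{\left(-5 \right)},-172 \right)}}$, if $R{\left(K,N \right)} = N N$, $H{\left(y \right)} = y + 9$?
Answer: $- \frac{43450}{26067} \approx -1.6669$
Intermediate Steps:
$H{\left(y \right)} = 9 + y$
$R{\left(K,N \right)} = N^{2}$
$\frac{-31254 - 12196}{-3517 + R{\left(H{\left(-5 \right)},-172 \right)}} = \frac{-31254 - 12196}{-3517 + \left(-172\right)^{2}} = - \frac{43450}{-3517 + 29584} = - \frac{43450}{26067}$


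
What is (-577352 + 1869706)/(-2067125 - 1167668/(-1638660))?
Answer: -264716100705/423414235604 ≈ -0.62519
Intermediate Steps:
(-577352 + 1869706)/(-2067125 - 1167668/(-1638660)) = 1292354/(-2067125 - 1167668*(-1/1638660)) = 1292354/(-2067125 + 291917/409665) = 1292354/(-846828471208/409665) = 1292354*(-409665/846828471208) = -264716100705/423414235604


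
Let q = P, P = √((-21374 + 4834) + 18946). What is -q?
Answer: -√2406 ≈ -49.051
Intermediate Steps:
P = √2406 (P = √(-16540 + 18946) = √2406 ≈ 49.051)
q = √2406 ≈ 49.051
-q = -√2406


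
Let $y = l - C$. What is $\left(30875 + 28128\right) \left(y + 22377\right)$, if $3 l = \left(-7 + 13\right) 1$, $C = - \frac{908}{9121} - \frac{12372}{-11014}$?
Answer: $\frac{9474458431545727}{7175621} \approx 1.3204 \cdot 10^{9}$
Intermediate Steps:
$C = \frac{51422150}{50229347}$ ($C = \left(-908\right) \frac{1}{9121} - - \frac{6186}{5507} = - \frac{908}{9121} + \frac{6186}{5507} = \frac{51422150}{50229347} \approx 1.0237$)
$l = 2$ ($l = \frac{\left(-7 + 13\right) 1}{3} = \frac{6 \cdot 1}{3} = \frac{1}{3} \cdot 6 = 2$)
$y = \frac{49036544}{50229347}$ ($y = 2 - \frac{51422150}{50229347} = \frac{49036544}{50229347} \approx 0.97625$)
$\left(30875 + 28128\right) \left(y + 22377\right) = \left(30875 + 28128\right) \left(\frac{49036544}{50229347} + 22377\right) = 59003 \cdot \frac{1124031134363}{50229347} = \frac{9474458431545727}{7175621}$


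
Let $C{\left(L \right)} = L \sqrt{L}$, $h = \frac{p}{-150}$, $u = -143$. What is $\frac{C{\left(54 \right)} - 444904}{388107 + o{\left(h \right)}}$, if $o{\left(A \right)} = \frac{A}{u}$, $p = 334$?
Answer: $- \frac{2385797700}{2081223871} + \frac{868725 \sqrt{6}}{2081223871} \approx -1.1453$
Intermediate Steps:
$h = - \frac{167}{75}$ ($h = \frac{334}{-150} = 334 \left(- \frac{1}{150}\right) = - \frac{167}{75} \approx -2.2267$)
$o{\left(A \right)} = - \frac{A}{143}$ ($o{\left(A \right)} = \frac{A}{-143} = A \left(- \frac{1}{143}\right) = - \frac{A}{143}$)
$C{\left(L \right)} = L^{\frac{3}{2}}$
$\frac{C{\left(54 \right)} - 444904}{388107 + o{\left(h \right)}} = \frac{54^{\frac{3}{2}} - 444904}{388107 - - \frac{167}{10725}} = \frac{162 \sqrt{6} - 444904}{388107 + \frac{167}{10725}} = \frac{-444904 + 162 \sqrt{6}}{\frac{4162447742}{10725}} = \left(-444904 + 162 \sqrt{6}\right) \frac{10725}{4162447742} = - \frac{2385797700}{2081223871} + \frac{868725 \sqrt{6}}{2081223871}$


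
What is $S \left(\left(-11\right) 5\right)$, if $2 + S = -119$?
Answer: $6655$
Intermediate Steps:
$S = -121$ ($S = -2 - 119 = -121$)
$S \left(\left(-11\right) 5\right) = - 121 \left(\left(-11\right) 5\right) = \left(-121\right) \left(-55\right) = 6655$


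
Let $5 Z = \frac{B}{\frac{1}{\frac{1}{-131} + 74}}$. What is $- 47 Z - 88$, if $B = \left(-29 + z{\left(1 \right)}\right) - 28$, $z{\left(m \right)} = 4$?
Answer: $\frac{24087623}{655} \approx 36775.0$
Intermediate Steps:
$B = -53$ ($B = \left(-29 + 4\right) - 28 = -25 - 28 = -53$)
$Z = - \frac{513729}{655}$ ($Z = \frac{\left(-53\right) \frac{1}{\frac{1}{\frac{1}{-131} + 74}}}{5} = \frac{\left(-53\right) \frac{1}{\frac{1}{- \frac{1}{131} + 74}}}{5} = \frac{\left(-53\right) \frac{1}{\frac{1}{\frac{9693}{131}}}}{5} = \frac{\left(-53\right) \frac{1}{\frac{131}{9693}}}{5} = \frac{\left(-53\right) \frac{9693}{131}}{5} = \frac{1}{5} \left(- \frac{513729}{131}\right) = - \frac{513729}{655} \approx -784.32$)
$- 47 Z - 88 = \left(-47\right) \left(- \frac{513729}{655}\right) - 88 = \frac{24145263}{655} - 88 = \frac{24087623}{655}$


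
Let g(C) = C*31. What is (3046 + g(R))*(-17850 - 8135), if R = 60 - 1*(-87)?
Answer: -197563955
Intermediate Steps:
R = 147 (R = 60 + 87 = 147)
g(C) = 31*C
(3046 + g(R))*(-17850 - 8135) = (3046 + 31*147)*(-17850 - 8135) = (3046 + 4557)*(-25985) = 7603*(-25985) = -197563955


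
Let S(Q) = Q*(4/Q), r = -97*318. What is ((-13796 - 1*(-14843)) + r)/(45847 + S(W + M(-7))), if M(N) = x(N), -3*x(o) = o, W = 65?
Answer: -29799/45851 ≈ -0.64991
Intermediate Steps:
r = -30846
x(o) = -o/3
M(N) = -N/3
S(Q) = 4
((-13796 - 1*(-14843)) + r)/(45847 + S(W + M(-7))) = ((-13796 - 1*(-14843)) - 30846)/(45847 + 4) = ((-13796 + 14843) - 30846)/45851 = (1047 - 30846)*(1/45851) = -29799*1/45851 = -29799/45851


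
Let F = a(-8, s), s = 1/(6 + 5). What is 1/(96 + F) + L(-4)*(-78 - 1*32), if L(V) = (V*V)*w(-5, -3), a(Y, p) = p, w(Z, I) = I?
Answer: 5580971/1057 ≈ 5280.0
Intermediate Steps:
s = 1/11 ≈ 0.090909
F = 1/11 ≈ 0.090909
L(V) = -3*V² (L(V) = (V*V)*(-3) = V²*(-3) = -3*V²)
1/(96 + F) + L(-4)*(-78 - 1*32) = 1/(96 + 1/11) + (-3*(-4)²)*(-78 - 1*32) = 1/(1057/11) + (-3*16)*(-78 - 32) = 11/1057 - 48*(-110) = 11/1057 + 5280 = 5580971/1057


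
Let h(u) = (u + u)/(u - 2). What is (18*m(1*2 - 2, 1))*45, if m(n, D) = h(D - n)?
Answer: -1620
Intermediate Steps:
h(u) = 2*u/(-2 + u) (h(u) = (2*u)/(-2 + u) = 2*u/(-2 + u))
m(n, D) = 2*(D - n)/(-2 + D - n) (m(n, D) = 2*(D - n)/(-2 + (D - n)) = 2*(D - n)/(-2 + D - n))
(18*m(1*2 - 2, 1))*45 = (18*(2*((1*2 - 2) - 1*1)/(2 + (1*2 - 2) - 1*1)))*45 = (18*(2*((2 - 2) - 1)/(2 + (2 - 2) - 1)))*45 = (18*(2*(0 - 1)/(2 + 0 - 1)))*45 = (18*(2*(-1)/1))*45 = (18*(2*1*(-1)))*45 = (18*(-2))*45 = -36*45 = -1620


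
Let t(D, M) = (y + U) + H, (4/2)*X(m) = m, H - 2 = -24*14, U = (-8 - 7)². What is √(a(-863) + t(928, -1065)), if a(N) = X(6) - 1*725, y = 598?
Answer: I*√233 ≈ 15.264*I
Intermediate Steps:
U = 225 (U = (-15)² = 225)
H = -334 (H = 2 - 24*14 = 2 - 336 = -334)
X(m) = m/2
a(N) = -722 (a(N) = (½)*6 - 1*725 = 3 - 725 = -722)
t(D, M) = 489 (t(D, M) = (598 + 225) - 334 = 823 - 334 = 489)
√(a(-863) + t(928, -1065)) = √(-722 + 489) = √(-233) = I*√233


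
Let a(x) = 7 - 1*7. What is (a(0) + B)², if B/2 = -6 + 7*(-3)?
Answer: 2916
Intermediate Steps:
B = -54 (B = 2*(-6 + 7*(-3)) = 2*(-6 - 21) = 2*(-27) = -54)
a(x) = 0 (a(x) = 7 - 7 = 0)
(a(0) + B)² = (0 - 54)² = (-54)² = 2916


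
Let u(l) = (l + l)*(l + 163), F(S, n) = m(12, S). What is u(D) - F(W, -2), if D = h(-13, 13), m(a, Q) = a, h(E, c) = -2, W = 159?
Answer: -656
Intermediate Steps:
F(S, n) = 12
D = -2
u(l) = 2*l*(163 + l) (u(l) = (2*l)*(163 + l) = 2*l*(163 + l))
u(D) - F(W, -2) = 2*(-2)*(163 - 2) - 1*12 = 2*(-2)*161 - 12 = -644 - 12 = -656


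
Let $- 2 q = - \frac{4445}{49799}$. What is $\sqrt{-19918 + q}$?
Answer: $\frac{i \sqrt{197581368915362}}{99598} \approx 141.13 i$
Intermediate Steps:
$q = \frac{4445}{99598}$ ($q = - \frac{\left(-4445\right) \frac{1}{49799}}{2} = \left(- \frac{1}{2}\right) \left(- \frac{4445}{49799}\right) = \frac{4445}{99598} \approx 0.044629$)
$\sqrt{-19918 + q} = \sqrt{-19918 + \frac{4445}{99598}} = \sqrt{- \frac{1983788519}{99598}} = \frac{i \sqrt{197581368915362}}{99598}$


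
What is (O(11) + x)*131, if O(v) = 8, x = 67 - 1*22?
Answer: 6943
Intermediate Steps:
x = 45 (x = 67 - 22 = 45)
(O(11) + x)*131 = (8 + 45)*131 = 53*131 = 6943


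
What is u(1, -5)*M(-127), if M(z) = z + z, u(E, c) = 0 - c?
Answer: -1270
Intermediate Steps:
u(E, c) = -c
M(z) = 2*z
u(1, -5)*M(-127) = (-1*(-5))*(2*(-127)) = 5*(-254) = -1270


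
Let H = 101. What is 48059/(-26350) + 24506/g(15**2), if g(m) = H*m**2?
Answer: -576672803/317013750 ≈ -1.8191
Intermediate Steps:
g(m) = 101*m**2
48059/(-26350) + 24506/g(15**2) = 48059/(-26350) + 24506/((101*(15**2)**2)) = 48059*(-1/26350) + 24506/((101*225**2)) = -2827/1550 + 24506/((101*50625)) = -2827/1550 + 24506/5113125 = -576672803/317013750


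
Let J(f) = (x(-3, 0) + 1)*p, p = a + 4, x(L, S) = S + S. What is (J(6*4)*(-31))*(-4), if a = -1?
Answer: 372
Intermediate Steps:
x(L, S) = 2*S
p = 3 (p = -1 + 4 = 3)
J(f) = 3 (J(f) = (2*0 + 1)*3 = (0 + 1)*3 = 1*3 = 3)
(J(6*4)*(-31))*(-4) = (3*(-31))*(-4) = -93*(-4) = 372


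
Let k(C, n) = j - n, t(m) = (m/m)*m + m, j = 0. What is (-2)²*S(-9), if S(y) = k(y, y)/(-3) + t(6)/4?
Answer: 0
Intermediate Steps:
t(m) = 2*m (t(m) = 1*m + m = m + m = 2*m)
k(C, n) = -n (k(C, n) = 0 - n = -n)
S(y) = 3 + y/3 (S(y) = -y/(-3) + (2*6)/4 = -y*(-⅓) + 12*(¼) = y/3 + 3 = 3 + y/3)
(-2)²*S(-9) = (-2)²*(3 + (⅓)*(-9)) = 4*(3 - 3) = 4*0 = 0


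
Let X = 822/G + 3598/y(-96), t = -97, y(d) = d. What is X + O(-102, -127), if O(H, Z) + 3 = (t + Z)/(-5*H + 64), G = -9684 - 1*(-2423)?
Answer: -4274651/104304 ≈ -40.983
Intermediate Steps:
G = -7261 (G = -9684 + 2423 = -7261)
O(H, Z) = -3 + (-97 + Z)/(64 - 5*H) (O(H, Z) = -3 + (-97 + Z)/(-5*H + 64) = -3 + (-97 + Z)/(64 - 5*H))
X = -95635/2544 (X = 822/(-7261) + 3598/(-96) = 822*(-1/7261) + 3598*(-1/96) = -6/53 - 1799/48 = -95635/2544 ≈ -37.592)
X + O(-102, -127) = -95635/2544 + (289 - 1*(-127) - 15*(-102))/(-64 + 5*(-102)) = -95635/2544 + (289 + 127 + 1530)/(-64 - 510) = -95635/2544 + 1946/(-574) = -95635/2544 - 1/574*1946 = -95635/2544 - 139/41 = -4274651/104304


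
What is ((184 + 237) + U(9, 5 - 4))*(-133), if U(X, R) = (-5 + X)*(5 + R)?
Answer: -59185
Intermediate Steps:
((184 + 237) + U(9, 5 - 4))*(-133) = ((184 + 237) + (-25 - 5*(5 - 4) + 5*9 + (5 - 4)*9))*(-133) = (421 + (-25 - 5*1 + 45 + 1*9))*(-133) = (421 + (-25 - 5 + 45 + 9))*(-133) = (421 + 24)*(-133) = 445*(-133) = -59185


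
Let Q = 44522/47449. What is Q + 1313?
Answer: 62345059/47449 ≈ 1313.9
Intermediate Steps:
Q = 44522/47449 (Q = 44522*(1/47449) = 44522/47449 ≈ 0.93831)
Q + 1313 = 44522/47449 + 1313 = 62345059/47449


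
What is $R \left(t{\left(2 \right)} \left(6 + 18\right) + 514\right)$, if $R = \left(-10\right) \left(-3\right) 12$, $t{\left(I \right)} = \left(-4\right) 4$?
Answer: $46800$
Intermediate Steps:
$t{\left(I \right)} = -16$
$R = 360$ ($R = 30 \cdot 12 = 360$)
$R \left(t{\left(2 \right)} \left(6 + 18\right) + 514\right) = 360 \left(- 16 \left(6 + 18\right) + 514\right) = 360 \left(\left(-16\right) 24 + 514\right) = 360 \left(-384 + 514\right) = 360 \cdot 130 = 46800$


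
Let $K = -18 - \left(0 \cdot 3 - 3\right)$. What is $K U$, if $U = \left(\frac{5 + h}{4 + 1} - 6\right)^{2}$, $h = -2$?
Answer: $- \frac{2187}{5} \approx -437.4$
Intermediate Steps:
$K = -15$ ($K = -18 - \left(0 - 3\right) = -18 - -3 = -18 + 3 = -15$)
$U = \frac{729}{25}$ ($U = \left(\frac{5 - 2}{4 + 1} - 6\right)^{2} = \left(\frac{3}{5} - 6\right)^{2} = \left(- \frac{27}{5}\right)^{2} = \frac{729}{25} \approx 29.16$)
$K U = \left(-15\right) \frac{729}{25} = - \frac{2187}{5}$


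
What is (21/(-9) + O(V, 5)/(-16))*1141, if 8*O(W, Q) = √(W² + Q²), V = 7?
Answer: -7987/3 - 1141*√74/128 ≈ -2739.0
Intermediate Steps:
O(W, Q) = √(Q² + W²)/8 (O(W, Q) = √(W² + Q²)/8 = √(Q² + W²)/8)
(21/(-9) + O(V, 5)/(-16))*1141 = (21/(-9) + (√(5² + 7²)/8)/(-16))*1141 = (21*(-⅑) + (√(25 + 49)/8)*(-1/16))*1141 = (-7/3 + (√74/8)*(-1/16))*1141 = (-7/3 - √74/128)*1141 = -7987/3 - 1141*√74/128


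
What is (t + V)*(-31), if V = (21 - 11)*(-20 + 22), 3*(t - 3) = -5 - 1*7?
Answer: -589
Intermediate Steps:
t = -1 (t = 3 + (-5 - 1*7)/3 = 3 + (-5 - 7)/3 = 3 + (⅓)*(-12) = 3 - 4 = -1)
V = 20 (V = 10*2 = 20)
(t + V)*(-31) = (-1 + 20)*(-31) = 19*(-31) = -589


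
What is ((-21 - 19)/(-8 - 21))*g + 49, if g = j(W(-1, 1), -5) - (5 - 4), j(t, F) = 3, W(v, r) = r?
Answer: 1501/29 ≈ 51.759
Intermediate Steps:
g = 2 (g = 3 - (5 - 4) = 3 - 1*1 = 3 - 1 = 2)
((-21 - 19)/(-8 - 21))*g + 49 = ((-21 - 19)/(-8 - 21))*2 + 49 = -40/(-29)*2 + 49 = -40*(-1/29)*2 + 49 = (40/29)*2 + 49 = 80/29 + 49 = 1501/29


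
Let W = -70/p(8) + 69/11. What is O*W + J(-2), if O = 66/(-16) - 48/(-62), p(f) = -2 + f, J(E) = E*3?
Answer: 16469/1364 ≈ 12.074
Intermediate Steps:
J(E) = 3*E
O = -831/248 (O = 66*(-1/16) - 48*(-1/62) = -33/8 + 24/31 = -831/248 ≈ -3.3508)
W = -178/33 (W = -70/(-2 + 8) + 69/11 = -70/6 + 69*(1/11) = -70*⅙ + 69/11 = -35/3 + 69/11 = -178/33 ≈ -5.3939)
O*W + J(-2) = -831/248*(-178/33) + 3*(-2) = 24653/1364 - 6 = 16469/1364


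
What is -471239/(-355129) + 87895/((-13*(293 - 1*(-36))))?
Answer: -29198574252/1518886733 ≈ -19.224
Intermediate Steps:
-471239/(-355129) + 87895/((-13*(293 - 1*(-36)))) = -471239*(-1/355129) + 87895/((-13*(293 + 36))) = 471239/355129 + 87895/((-13*329)) = 471239/355129 + 87895/(-4277) = 471239/355129 + 87895*(-1/4277) = 471239/355129 - 87895/4277 = -29198574252/1518886733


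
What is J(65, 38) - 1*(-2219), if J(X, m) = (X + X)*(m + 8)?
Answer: 8199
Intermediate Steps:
J(X, m) = 2*X*(8 + m) (J(X, m) = (2*X)*(8 + m) = 2*X*(8 + m))
J(65, 38) - 1*(-2219) = 2*65*(8 + 38) - 1*(-2219) = 2*65*46 + 2219 = 5980 + 2219 = 8199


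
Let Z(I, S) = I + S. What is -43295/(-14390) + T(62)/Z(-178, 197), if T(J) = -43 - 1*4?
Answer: 29255/54682 ≈ 0.53500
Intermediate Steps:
T(J) = -47 (T(J) = -43 - 4 = -47)
-43295/(-14390) + T(62)/Z(-178, 197) = -43295/(-14390) - 47/(-178 + 197) = -43295*(-1/14390) - 47/19 = 8659/2878 - 47*1/19 = 8659/2878 - 47/19 = 29255/54682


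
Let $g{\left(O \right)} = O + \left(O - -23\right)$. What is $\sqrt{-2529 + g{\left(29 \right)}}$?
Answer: $12 i \sqrt{17} \approx 49.477 i$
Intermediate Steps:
$g{\left(O \right)} = 23 + 2 O$ ($g{\left(O \right)} = O + \left(O + 23\right) = O + \left(23 + O\right) = 23 + 2 O$)
$\sqrt{-2529 + g{\left(29 \right)}} = \sqrt{-2529 + \left(23 + 2 \cdot 29\right)} = \sqrt{-2529 + \left(23 + 58\right)} = \sqrt{-2529 + 81} = \sqrt{-2448} = 12 i \sqrt{17}$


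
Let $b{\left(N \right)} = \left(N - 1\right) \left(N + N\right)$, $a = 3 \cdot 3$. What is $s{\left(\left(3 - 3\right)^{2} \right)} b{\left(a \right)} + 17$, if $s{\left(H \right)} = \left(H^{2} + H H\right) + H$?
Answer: $17$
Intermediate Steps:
$a = 9$
$s{\left(H \right)} = H + 2 H^{2}$ ($s{\left(H \right)} = \left(H^{2} + H^{2}\right) + H = 2 H^{2} + H = H + 2 H^{2}$)
$b{\left(N \right)} = 2 N \left(-1 + N\right)$ ($b{\left(N \right)} = \left(-1 + N\right) 2 N = 2 N \left(-1 + N\right)$)
$s{\left(\left(3 - 3\right)^{2} \right)} b{\left(a \right)} + 17 = \left(3 - 3\right)^{2} \left(1 + 2 \left(3 - 3\right)^{2}\right) 2 \cdot 9 \left(-1 + 9\right) + 17 = 0^{2} \left(1 + 2 \cdot 0^{2}\right) 2 \cdot 9 \cdot 8 + 17 = 0 \left(1 + 2 \cdot 0\right) 144 + 17 = 0 \left(1 + 0\right) 144 + 17 = 0 \cdot 1 \cdot 144 + 17 = 0 \cdot 144 + 17 = 0 + 17 = 17$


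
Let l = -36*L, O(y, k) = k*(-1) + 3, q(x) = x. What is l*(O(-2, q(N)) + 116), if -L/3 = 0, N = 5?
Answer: 0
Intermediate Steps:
L = 0 (L = -3*0 = 0)
O(y, k) = 3 - k (O(y, k) = -k + 3 = 3 - k)
l = 0 (l = -36*0 = 0)
l*(O(-2, q(N)) + 116) = 0*((3 - 1*5) + 116) = 0*((3 - 5) + 116) = 0*(-2 + 116) = 0*114 = 0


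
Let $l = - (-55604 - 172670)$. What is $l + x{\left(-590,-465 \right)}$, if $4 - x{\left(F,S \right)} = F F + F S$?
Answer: $-394172$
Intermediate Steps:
$x{\left(F,S \right)} = 4 - F^{2} - F S$ ($x{\left(F,S \right)} = 4 - \left(F F + F S\right) = 4 - \left(F^{2} + F S\right) = 4 - F^{2} - F S$)
$l = 228274$ ($l = \left(-1\right) \left(-228274\right) = 228274$)
$l + x{\left(-590,-465 \right)} = 228274 - \left(348096 + 274350\right) = 228274 - 622446 = -394172$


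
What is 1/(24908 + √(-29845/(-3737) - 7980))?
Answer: 93081196/2318496221383 - I*√111330517855/2318496221383 ≈ 4.0147e-5 - 1.4391e-7*I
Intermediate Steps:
1/(24908 + √(-29845/(-3737) - 7980)) = 1/(24908 + √(-29845*(-1/3737) - 7980)) = 1/(24908 + √(29845/3737 - 7980)) = 1/(24908 + √(-29791415/3737)) = 1/(24908 + I*√111330517855/3737)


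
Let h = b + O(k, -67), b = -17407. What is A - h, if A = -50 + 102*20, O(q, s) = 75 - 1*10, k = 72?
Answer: 19332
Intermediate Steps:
O(q, s) = 65 (O(q, s) = 75 - 10 = 65)
h = -17342 (h = -17407 + 65 = -17342)
A = 1990 (A = -50 + 2040 = 1990)
A - h = 1990 - 1*(-17342) = 1990 + 17342 = 19332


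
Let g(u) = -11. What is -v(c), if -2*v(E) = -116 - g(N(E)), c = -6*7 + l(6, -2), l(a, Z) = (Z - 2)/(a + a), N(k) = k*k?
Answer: -105/2 ≈ -52.500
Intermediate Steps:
N(k) = k²
l(a, Z) = (-2 + Z)/(2*a) (l(a, Z) = (-2 + Z)/((2*a)) = (-2 + Z)*(1/(2*a)) = (-2 + Z)/(2*a))
c = -127/3 (c = -6*7 + (½)*(-2 - 2)/6 = -42 + (½)*(⅙)*(-4) = -42 - ⅓ = -127/3 ≈ -42.333)
v(E) = 105/2 (v(E) = -(-116 - 1*(-11))/2 = -(-116 + 11)/2 = -½*(-105) = 105/2)
-v(c) = -1*105/2 = -105/2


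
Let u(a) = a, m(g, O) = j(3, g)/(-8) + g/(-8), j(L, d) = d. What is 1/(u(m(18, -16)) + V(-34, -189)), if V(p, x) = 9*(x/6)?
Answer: -1/288 ≈ -0.0034722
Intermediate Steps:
m(g, O) = -g/4 (m(g, O) = g/(-8) + g/(-8) = g*(-1/8) + g*(-1/8) = -g/8 - g/8 = -g/4)
V(p, x) = 3*x/2 (V(p, x) = 9*(x*(1/6)) = 9*(x/6) = 3*x/2)
1/(u(m(18, -16)) + V(-34, -189)) = 1/(-1/4*18 + (3/2)*(-189)) = 1/(-9/2 - 567/2) = 1/(-288) = -1/288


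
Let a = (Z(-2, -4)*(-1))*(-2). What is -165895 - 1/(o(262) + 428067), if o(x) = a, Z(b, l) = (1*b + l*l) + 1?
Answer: -71019151816/428097 ≈ -1.6590e+5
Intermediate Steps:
Z(b, l) = 1 + b + l² (Z(b, l) = (b + l²) + 1 = 1 + b + l²)
a = 30 (a = ((1 - 2 + (-4)²)*(-1))*(-2) = ((1 - 2 + 16)*(-1))*(-2) = (15*(-1))*(-2) = -15*(-2) = 30)
o(x) = 30
-165895 - 1/(o(262) + 428067) = -165895 - 1/(30 + 428067) = -165895 - 1/428097 = -71019151816/428097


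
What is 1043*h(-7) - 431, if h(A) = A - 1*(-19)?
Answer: 12085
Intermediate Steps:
h(A) = 19 + A (h(A) = A + 19 = 19 + A)
1043*h(-7) - 431 = 1043*(19 - 7) - 431 = 1043*12 - 431 = 12516 - 431 = 12085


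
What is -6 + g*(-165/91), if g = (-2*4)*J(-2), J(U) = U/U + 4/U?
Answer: -1866/91 ≈ -20.505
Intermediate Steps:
J(U) = 1 + 4/U
g = 8 (g = (-2*4)*((4 - 2)/(-2)) = -(-4)*2 = -8*(-1) = 8)
-6 + g*(-165/91) = -6 + 8*(-165/91) = -6 - 1320/91 = -1866/91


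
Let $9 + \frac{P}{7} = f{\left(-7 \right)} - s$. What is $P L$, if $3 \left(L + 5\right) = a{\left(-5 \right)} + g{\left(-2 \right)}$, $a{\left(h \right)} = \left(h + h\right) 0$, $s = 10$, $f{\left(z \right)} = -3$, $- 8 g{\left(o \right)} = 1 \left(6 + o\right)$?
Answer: $\frac{2387}{3} \approx 795.67$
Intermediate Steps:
$g{\left(o \right)} = - \frac{3}{4} - \frac{o}{8}$ ($g{\left(o \right)} = - \frac{1 \left(6 + o\right)}{8} = - \frac{6 + o}{8} = - \frac{3}{4} - \frac{o}{8}$)
$a{\left(h \right)} = 0$ ($a{\left(h \right)} = 2 h 0 = 0$)
$L = - \frac{31}{6}$ ($L = -5 + \frac{0 - \frac{1}{2}}{3} = -5 + \frac{1}{3} \left(- \frac{1}{2}\right) = -5 - \frac{1}{6} = - \frac{31}{6} \approx -5.1667$)
$P = -154$ ($P = -63 + 7 \left(-3 - 10\right) = -63 + 7 \left(-13\right) = -63 - 91 = -154$)
$P L = \left(-154\right) \left(- \frac{31}{6}\right) = \frac{2387}{3}$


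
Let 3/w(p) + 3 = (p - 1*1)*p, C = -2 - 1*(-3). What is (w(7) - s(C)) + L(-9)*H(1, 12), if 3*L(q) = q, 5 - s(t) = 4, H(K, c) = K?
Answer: -51/13 ≈ -3.9231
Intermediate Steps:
C = 1 (C = -2 + 3 = 1)
s(t) = 1 (s(t) = 5 - 1*4 = 5 - 4 = 1)
w(p) = 3/(-3 + p*(-1 + p)) (w(p) = 3/(-3 + (p - 1*1)*p) = 3/(-3 + (p - 1)*p) = 3/(-3 + (-1 + p)*p) = 3/(-3 + p*(-1 + p)))
L(q) = q/3
(w(7) - s(C)) + L(-9)*H(1, 12) = (3/(-3 + 7**2 - 1*7) - 1*1) + ((1/3)*(-9))*1 = (3/(-3 + 49 - 7) - 1) - 3*1 = (3/39 - 1) - 3 = (3*(1/39) - 1) - 3 = (1/13 - 1) - 3 = -12/13 - 3 = -51/13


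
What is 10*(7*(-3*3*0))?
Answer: 0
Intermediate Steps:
10*(7*(-3*3*0)) = 10*(7*(-9*0)) = 10*(7*0) = 10*0 = 0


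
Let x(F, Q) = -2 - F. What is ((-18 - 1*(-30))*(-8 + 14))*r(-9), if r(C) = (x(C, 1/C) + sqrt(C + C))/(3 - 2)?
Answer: 504 + 216*I*sqrt(2) ≈ 504.0 + 305.47*I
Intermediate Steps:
r(C) = -2 - C + sqrt(2)*sqrt(C) (r(C) = ((-2 - C) + sqrt(C + C))/(3 - 2) = ((-2 - C) + sqrt(2*C))/1 = ((-2 - C) + sqrt(2)*sqrt(C))*1 = (-2 - C + sqrt(2)*sqrt(C))*1 = -2 - C + sqrt(2)*sqrt(C))
((-18 - 1*(-30))*(-8 + 14))*r(-9) = ((-18 - 1*(-30))*(-8 + 14))*(-2 - 1*(-9) + sqrt(2)*sqrt(-9)) = ((-18 + 30)*6)*(-2 + 9 + sqrt(2)*(3*I)) = (12*6)*(-2 + 9 + 3*I*sqrt(2)) = 72*(7 + 3*I*sqrt(2)) = 504 + 216*I*sqrt(2)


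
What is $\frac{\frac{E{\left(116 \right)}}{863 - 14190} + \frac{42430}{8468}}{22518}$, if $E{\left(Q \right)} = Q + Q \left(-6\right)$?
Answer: $\frac{95062675}{423537444108} \approx 0.00022445$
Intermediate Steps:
$E{\left(Q \right)} = - 5 Q$ ($E{\left(Q \right)} = Q - 6 Q = - 5 Q$)
$\frac{\frac{E{\left(116 \right)}}{863 - 14190} + \frac{42430}{8468}}{22518} = \frac{\frac{\left(-5\right) 116}{863 - 14190} + \frac{42430}{8468}}{22518} = \left(- \frac{580}{863 - 14190} + 42430 \cdot \frac{1}{8468}\right) \frac{1}{22518} = \left(- \frac{580}{-13327} + \frac{21215}{4234}\right) \frac{1}{22518} = \left(\left(-580\right) \left(- \frac{1}{13327}\right) + \frac{21215}{4234}\right) \frac{1}{22518} = \left(\frac{580}{13327} + \frac{21215}{4234}\right) \frac{1}{22518} = \frac{285188025}{56426518} \cdot \frac{1}{22518} = \frac{95062675}{423537444108}$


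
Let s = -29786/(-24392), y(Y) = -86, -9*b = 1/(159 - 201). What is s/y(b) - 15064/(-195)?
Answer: 15797062649/204526920 ≈ 77.237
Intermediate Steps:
b = 1/378 (b = -1/(9*(159 - 201)) = -1/9/(-42) = -1/9*(-1/42) = 1/378 ≈ 0.0026455)
s = 14893/12196 (s = -29786*(-1/24392) = 14893/12196 ≈ 1.2211)
s/y(b) - 15064/(-195) = (14893/12196)/(-86) - 15064/(-195) = (14893/12196)*(-1/86) - 15064*(-1/195) = -14893/1048856 + 15064/195 = 15797062649/204526920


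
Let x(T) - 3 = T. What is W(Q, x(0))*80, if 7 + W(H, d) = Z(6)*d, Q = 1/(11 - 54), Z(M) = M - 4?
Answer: -80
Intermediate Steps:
x(T) = 3 + T
Z(M) = -4 + M
Q = -1/43 (Q = 1/(-43) = -1/43 ≈ -0.023256)
W(H, d) = -7 + 2*d (W(H, d) = -7 + (-4 + 6)*d = -7 + 2*d)
W(Q, x(0))*80 = (-7 + 2*(3 + 0))*80 = (-7 + 2*3)*80 = (-7 + 6)*80 = -1*80 = -80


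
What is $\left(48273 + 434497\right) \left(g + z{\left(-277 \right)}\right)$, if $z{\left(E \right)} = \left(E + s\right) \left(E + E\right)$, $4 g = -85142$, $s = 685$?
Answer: $-119397469475$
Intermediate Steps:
$g = - \frac{42571}{2}$ ($g = \frac{1}{4} \left(-85142\right) = - \frac{42571}{2} \approx -21286.0$)
$z{\left(E \right)} = 2 E \left(685 + E\right)$ ($z{\left(E \right)} = \left(E + 685\right) \left(E + E\right) = \left(685 + E\right) 2 E = 2 E \left(685 + E\right)$)
$\left(48273 + 434497\right) \left(g + z{\left(-277 \right)}\right) = \left(48273 + 434497\right) \left(- \frac{42571}{2} + 2 \left(-277\right) \left(685 - 277\right)\right) = 482770 \left(- \frac{42571}{2} + 2 \left(-277\right) 408\right) = 482770 \left(- \frac{42571}{2} - 226032\right) = 482770 \left(- \frac{494635}{2}\right) = -119397469475$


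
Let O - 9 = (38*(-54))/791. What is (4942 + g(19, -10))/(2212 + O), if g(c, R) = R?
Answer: 3901212/1754759 ≈ 2.2232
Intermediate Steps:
O = 5067/791 (O = 9 + (38*(-54))/791 = 9 - 2052*1/791 = 9 - 2052/791 = 5067/791 ≈ 6.4058)
(4942 + g(19, -10))/(2212 + O) = (4942 - 10)/(2212 + 5067/791) = 4932/(1754759/791) = 4932*(791/1754759) = 3901212/1754759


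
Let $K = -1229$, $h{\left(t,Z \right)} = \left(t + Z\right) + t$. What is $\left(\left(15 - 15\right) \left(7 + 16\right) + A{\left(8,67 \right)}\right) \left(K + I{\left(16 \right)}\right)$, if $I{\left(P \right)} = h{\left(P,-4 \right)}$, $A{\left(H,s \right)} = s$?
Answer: $-80467$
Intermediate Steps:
$h{\left(t,Z \right)} = Z + 2 t$ ($h{\left(t,Z \right)} = \left(Z + t\right) + t = Z + 2 t$)
$I{\left(P \right)} = -4 + 2 P$
$\left(\left(15 - 15\right) \left(7 + 16\right) + A{\left(8,67 \right)}\right) \left(K + I{\left(16 \right)}\right) = \left(\left(15 - 15\right) \left(7 + 16\right) + 67\right) \left(-1229 + \left(-4 + 2 \cdot 16\right)\right) = \left(\left(15 - 15\right) 23 + 67\right) \left(-1229 + \left(-4 + 32\right)\right) = \left(0 \cdot 23 + 67\right) \left(-1229 + 28\right) = \left(0 + 67\right) \left(-1201\right) = 67 \left(-1201\right) = -80467$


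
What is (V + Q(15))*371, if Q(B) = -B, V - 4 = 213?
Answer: 74942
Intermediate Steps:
V = 217 (V = 4 + 213 = 217)
(V + Q(15))*371 = (217 - 1*15)*371 = (217 - 15)*371 = 202*371 = 74942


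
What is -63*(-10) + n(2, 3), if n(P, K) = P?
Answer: 632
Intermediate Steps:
-63*(-10) + n(2, 3) = -63*(-10) + 2 = 630 + 2 = 632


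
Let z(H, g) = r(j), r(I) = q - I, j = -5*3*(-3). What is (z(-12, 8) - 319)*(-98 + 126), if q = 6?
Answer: -10024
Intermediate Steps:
j = 45 (j = -15*(-3) = 45)
r(I) = 6 - I
z(H, g) = -39 (z(H, g) = 6 - 1*45 = 6 - 45 = -39)
(z(-12, 8) - 319)*(-98 + 126) = (-39 - 319)*(-98 + 126) = -358*28 = -10024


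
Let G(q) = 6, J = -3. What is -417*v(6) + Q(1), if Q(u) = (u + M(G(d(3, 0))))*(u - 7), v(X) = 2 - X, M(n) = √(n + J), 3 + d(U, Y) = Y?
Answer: 1662 - 6*√3 ≈ 1651.6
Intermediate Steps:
d(U, Y) = -3 + Y
M(n) = √(-3 + n) (M(n) = √(n - 3) = √(-3 + n))
Q(u) = (-7 + u)*(u + √3) (Q(u) = (u + √(-3 + 6))*(u - 7) = (u + √3)*(-7 + u) = (-7 + u)*(u + √3))
-417*v(6) + Q(1) = -417*(2 - 1*6) + (1² - 7*1 - 7*√3 + 1*√3) = -417*(2 - 6) + (1 - 7 - 7*√3 + √3) = -417*(-4) + (-6 - 6*√3) = 1668 + (-6 - 6*√3) = 1662 - 6*√3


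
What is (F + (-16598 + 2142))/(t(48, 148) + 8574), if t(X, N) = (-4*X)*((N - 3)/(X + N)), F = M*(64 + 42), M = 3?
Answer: -346381/206583 ≈ -1.6767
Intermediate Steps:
F = 318 (F = 3*(64 + 42) = 3*106 = 318)
t(X, N) = -4*X*(-3 + N)/(N + X) (t(X, N) = (-4*X)*((-3 + N)/(N + X)) = -4*X*(-3 + N)/(N + X))
(F + (-16598 + 2142))/(t(48, 148) + 8574) = (318 + (-16598 + 2142))/(4*48*(3 - 1*148)/(148 + 48) + 8574) = (318 - 14456)/(4*48*(3 - 148)/196 + 8574) = -14138/(4*48*(1/196)*(-145) + 8574) = -14138/(-6960/49 + 8574) = -14138/413166/49 = -14138*49/413166 = -346381/206583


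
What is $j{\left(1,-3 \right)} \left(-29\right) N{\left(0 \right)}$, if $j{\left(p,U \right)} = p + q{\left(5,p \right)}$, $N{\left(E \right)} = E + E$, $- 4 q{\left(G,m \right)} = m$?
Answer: $0$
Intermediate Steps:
$q{\left(G,m \right)} = - \frac{m}{4}$
$N{\left(E \right)} = 2 E$
$j{\left(p,U \right)} = \frac{3 p}{4}$ ($j{\left(p,U \right)} = p - \frac{p}{4} = \frac{3 p}{4}$)
$j{\left(1,-3 \right)} \left(-29\right) N{\left(0 \right)} = \frac{3}{4} \cdot 1 \left(-29\right) 2 \cdot 0 = \frac{3}{4} \left(-29\right) 0 = \left(- \frac{87}{4}\right) 0 = 0$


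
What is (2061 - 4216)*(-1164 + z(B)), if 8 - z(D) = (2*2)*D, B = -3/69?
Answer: 57288520/23 ≈ 2.4908e+6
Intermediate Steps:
B = -1/23 (B = -3*1/69 = -1/23 ≈ -0.043478)
z(D) = 8 - 4*D (z(D) = 8 - 2*2*D = 8 - 4*D)
(2061 - 4216)*(-1164 + z(B)) = (2061 - 4216)*(-1164 + (8 - 4*(-1/23))) = -2155*(-1164 + (8 + 4/23)) = -2155*(-1164 + 188/23) = -2155*(-26584/23) = 57288520/23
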